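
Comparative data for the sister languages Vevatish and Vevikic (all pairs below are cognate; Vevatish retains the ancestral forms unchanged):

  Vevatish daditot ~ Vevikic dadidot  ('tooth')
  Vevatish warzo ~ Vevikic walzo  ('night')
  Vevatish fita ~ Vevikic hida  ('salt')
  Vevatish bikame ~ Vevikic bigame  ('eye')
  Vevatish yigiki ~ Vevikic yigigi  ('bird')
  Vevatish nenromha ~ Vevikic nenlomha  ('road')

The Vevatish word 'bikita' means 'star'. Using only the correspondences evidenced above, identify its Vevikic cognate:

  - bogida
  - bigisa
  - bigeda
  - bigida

bigida

yigiki ~ yigigi — Vevatish k corresponds to Vevikic g between vowels (before a front vowel).
fita ~ hida — Vevatish t corresponds to Vevikic d between vowels (before a back vowel).
Applying these to Vevatish 'bikita':
  bikita → bigita   (k→g between vowels (before a front vowel))
  bigita → bigida   (t→d between vowels (before a back vowel))
So the Vevikic cognate is 'bigida'.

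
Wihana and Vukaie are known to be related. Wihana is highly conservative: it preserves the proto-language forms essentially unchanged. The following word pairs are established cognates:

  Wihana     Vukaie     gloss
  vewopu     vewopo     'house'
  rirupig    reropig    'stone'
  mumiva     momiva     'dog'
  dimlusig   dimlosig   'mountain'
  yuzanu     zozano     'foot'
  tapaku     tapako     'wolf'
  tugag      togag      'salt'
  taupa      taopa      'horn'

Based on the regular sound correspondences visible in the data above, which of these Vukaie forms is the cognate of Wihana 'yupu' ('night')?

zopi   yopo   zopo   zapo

zopo

yuzanu ~ zozano — Wihana y corresponds to Vukaie z word-initially before a back vowel.
rirupig ~ reropig — Wihana u corresponds to Vukaie o after a consonant, before a labial obstruent.
vewopu ~ vewopo, yuzanu ~ zozano — Wihana u corresponds to Vukaie o word-finally.
Applying these to Wihana 'yupu':
  yupu → zupu   (y→z word-initially before a back vowel)
  zupu → zopu   (u→o after a consonant, before a labial obstruent)
  zopu → zopo   (u→o word-finally)
So the Vukaie cognate is 'zopo'.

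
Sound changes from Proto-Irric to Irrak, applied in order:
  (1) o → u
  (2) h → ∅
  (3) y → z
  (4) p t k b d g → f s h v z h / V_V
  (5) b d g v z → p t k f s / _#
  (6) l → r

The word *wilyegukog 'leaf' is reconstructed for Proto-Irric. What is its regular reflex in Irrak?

Irrak: start from *wilyegukog.
  rule 1 (vowel merger): wilyegukog → wilyegukug
  rule 2: no change — wilyegukug
  rule 3 (unconditioned shift): wilyegukug → wilzegukug
  rule 4 (intervocalic lenition): wilzegukug → wilzehuhug
  rule 5 (final devoicing): wilzehuhug → wilzehuhuk
  rule 6 (unconditioned shift): wilzehuhuk → wirzehuhuk
  ⇒ Irrak wirzehuhuk

wirzehuhuk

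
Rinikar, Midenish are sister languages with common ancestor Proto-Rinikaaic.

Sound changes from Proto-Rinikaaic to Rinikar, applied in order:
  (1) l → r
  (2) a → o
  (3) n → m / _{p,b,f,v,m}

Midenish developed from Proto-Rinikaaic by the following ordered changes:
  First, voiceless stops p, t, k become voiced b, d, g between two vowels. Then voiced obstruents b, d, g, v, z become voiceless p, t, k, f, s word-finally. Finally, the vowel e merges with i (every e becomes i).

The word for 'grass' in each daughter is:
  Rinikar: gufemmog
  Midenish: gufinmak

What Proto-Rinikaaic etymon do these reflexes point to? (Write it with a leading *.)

*gufenmag

Position 7: Rinikar has o, Midenish has a. Midenish preserves a here (none of its changes turn any other segment into a), so the proto-segment is *a.
Position 8: Rinikar has g, Midenish has k. Rinikar preserves g here (none of its changes turn any other segment into g), so the proto-segment is *g.
Continuing position by position gives *gufenmag; check it forward:
Rinikar: *gufenmag > gufenmog > gufemmog  (by vowel merger, nasal place assimilation)
Midenish: start from *gufenmag.
  rule 1: no change — gufenmag
  rule 2 (final devoicing): gufenmag → gufenmak
  rule 3 (vowel merger): gufenmak → gufinmak
  ⇒ Midenish gufinmak
Only *gufenmag yields all of Rinikar gufemmog, Midenish gufinmak.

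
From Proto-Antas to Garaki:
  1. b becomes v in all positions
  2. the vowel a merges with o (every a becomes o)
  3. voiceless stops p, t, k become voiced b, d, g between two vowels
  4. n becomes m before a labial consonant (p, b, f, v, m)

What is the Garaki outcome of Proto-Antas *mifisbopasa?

Garaki: start from *mifisbopasa.
  rule 1 (unconditioned shift): mifisbopasa → mifisvopasa
  rule 2 (vowel merger): mifisvopasa → mifisvoposo
  rule 3 (intervocalic voicing): mifisvoposo → mifisvoboso
  rule 4: no change — mifisvoboso
  ⇒ Garaki mifisvoboso

mifisvoboso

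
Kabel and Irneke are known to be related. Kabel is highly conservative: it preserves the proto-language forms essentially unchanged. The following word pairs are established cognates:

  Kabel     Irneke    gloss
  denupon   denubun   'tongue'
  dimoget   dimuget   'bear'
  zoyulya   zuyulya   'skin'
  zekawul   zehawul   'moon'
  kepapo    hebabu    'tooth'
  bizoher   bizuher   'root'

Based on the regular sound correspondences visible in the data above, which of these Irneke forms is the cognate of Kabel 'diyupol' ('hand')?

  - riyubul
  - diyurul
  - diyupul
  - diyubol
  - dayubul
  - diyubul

denupon ~ denubun, kepapo ~ hebabu — Kabel p corresponds to Irneke b between vowels (before a back vowel).
dimoget ~ dimuget, zoyulya ~ zuyulya — Kabel o corresponds to Irneke u after a consonant, before a consonant other than r, m, n, p, b, f, v.
Applying these to Kabel 'diyupol':
  diyupol → diyubol   (p→b between vowels (before a back vowel))
  diyubol → diyubul   (o→u after a consonant, before a consonant other than r, m, n, p, b, f, v)
So the Irneke cognate is 'diyubul'.

diyubul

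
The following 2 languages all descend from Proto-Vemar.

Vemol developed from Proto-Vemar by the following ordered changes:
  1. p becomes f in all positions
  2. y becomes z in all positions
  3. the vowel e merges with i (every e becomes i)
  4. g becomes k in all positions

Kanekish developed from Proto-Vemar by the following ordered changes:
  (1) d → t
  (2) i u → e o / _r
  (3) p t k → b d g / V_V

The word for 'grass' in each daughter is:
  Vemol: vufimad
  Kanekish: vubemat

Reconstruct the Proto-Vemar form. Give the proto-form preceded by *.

Position 3: Vemol has f, Kanekish has b. Taking the neighbouring segments as reconstructed: Vemol f could go back to *p or *f; Kanekish b could go back to *p or *b — the one source consistent with every daughter is *p.
Position 7: Vemol has d, Kanekish has t. Vemol preserves d here (none of its changes turn any other segment into d), so the proto-segment is *d.
Verify the candidate proto-form against each daughter:
Vemol: *vupemad
  vupemad → vufemad   [unconditioned shift]
  vufemad (rule 2 does not apply)
  vufemad → vufimad   [vowel merger]
  vufimad (rule 4 does not apply)
  giving Vemol vufimad.
Kanekish: start from *vupemad.
  rule 1 (unconditioned shift): vupemad → vupemat
  rule 2: no change — vupemat
  rule 3 (intervocalic voicing): vupemat → vubemat
  ⇒ Kanekish vubemat
*vupemad is the unique common source.

*vupemad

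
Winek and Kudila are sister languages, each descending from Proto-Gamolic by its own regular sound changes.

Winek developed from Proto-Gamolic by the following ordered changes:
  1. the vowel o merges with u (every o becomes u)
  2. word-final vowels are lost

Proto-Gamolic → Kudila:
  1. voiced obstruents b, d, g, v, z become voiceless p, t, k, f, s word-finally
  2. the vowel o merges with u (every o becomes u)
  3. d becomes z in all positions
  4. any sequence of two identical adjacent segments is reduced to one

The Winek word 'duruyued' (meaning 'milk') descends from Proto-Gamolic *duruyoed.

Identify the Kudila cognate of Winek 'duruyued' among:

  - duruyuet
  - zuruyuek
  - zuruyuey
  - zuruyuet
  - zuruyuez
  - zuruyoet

zuruyuet

Kudila: *duruyoed
  duruyoed → duruyoet   [final devoicing]
  duruyoet → duruyuet   [vowel merger]
  duruyuet → zuruyuet   [unconditioned shift]
  zuruyuet (rule 4 does not apply)
  giving Kudila zuruyuet.
The other candidates each miss or misapply at least one Kudila change.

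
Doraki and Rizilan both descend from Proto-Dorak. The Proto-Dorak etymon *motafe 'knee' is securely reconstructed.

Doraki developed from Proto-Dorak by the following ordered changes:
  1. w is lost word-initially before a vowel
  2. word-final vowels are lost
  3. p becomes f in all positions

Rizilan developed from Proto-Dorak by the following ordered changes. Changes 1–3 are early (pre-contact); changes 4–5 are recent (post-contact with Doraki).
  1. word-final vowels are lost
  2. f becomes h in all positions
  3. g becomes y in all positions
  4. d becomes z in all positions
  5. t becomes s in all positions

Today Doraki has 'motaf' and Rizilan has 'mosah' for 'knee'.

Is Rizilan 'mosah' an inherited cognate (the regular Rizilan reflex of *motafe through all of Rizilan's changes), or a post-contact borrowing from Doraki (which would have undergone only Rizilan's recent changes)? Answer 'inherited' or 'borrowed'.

If inherited, *motafe would pass through all of Rizilan's changes:
Rizilan: *motafe
  motafe → motaf   [apocope]
  motaf → motah   [unconditioned shift]
  motah (rule 3 does not apply)
  motah (rule 4 does not apply)
  motah → mosah   [unconditioned shift]
  giving Rizilan mosah.
If borrowed from Doraki 'motaf' after the early changes, it would undergo only the recent ones:
  rule 4 (unconditioned shift): no change (motaf)
  rule 5 (unconditioned shift): motaf → mosaf
  ⇒ as a loan: mosaf
Rizilan 'mosah' matches the inherited outcome exactly, so it is an inherited cognate, not a loan.

inherited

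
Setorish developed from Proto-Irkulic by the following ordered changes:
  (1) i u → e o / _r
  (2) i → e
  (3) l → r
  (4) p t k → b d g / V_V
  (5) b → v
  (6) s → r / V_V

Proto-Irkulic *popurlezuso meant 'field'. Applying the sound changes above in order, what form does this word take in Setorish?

povorrezuro

Setorish: start from *popurlezuso.
  rule 1 (pre-rhotic lowering): popurlezuso → poporlezuso
  rule 2: no change — poporlezuso
  rule 3 (unconditioned shift): poporlezuso → poporrezuso
  rule 4 (intervocalic voicing): poporrezuso → poborrezuso
  rule 5 (unconditioned shift): poborrezuso → povorrezuso
  rule 6 (rhotacism): povorrezuso → povorrezuro
  ⇒ Setorish povorrezuro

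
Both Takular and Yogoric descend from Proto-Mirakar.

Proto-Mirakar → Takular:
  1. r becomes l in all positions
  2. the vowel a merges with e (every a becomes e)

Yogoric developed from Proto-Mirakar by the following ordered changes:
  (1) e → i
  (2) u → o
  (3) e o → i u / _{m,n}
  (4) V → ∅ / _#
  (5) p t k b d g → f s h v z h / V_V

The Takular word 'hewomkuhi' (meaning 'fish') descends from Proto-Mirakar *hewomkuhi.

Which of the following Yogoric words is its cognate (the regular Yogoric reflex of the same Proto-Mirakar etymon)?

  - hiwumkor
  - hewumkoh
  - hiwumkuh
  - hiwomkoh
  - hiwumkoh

Yogoric: *hewomkuhi
  hewomkuhi → hiwomkuhi   [vowel merger]
  hiwomkuhi → hiwomkohi   [vowel merger]
  hiwomkohi → hiwumkohi   [pre-nasal raising]
  hiwumkohi → hiwumkoh   [apocope]
  hiwumkoh (rule 5 does not apply)
  giving Yogoric hiwumkoh.
Only 'hiwumkoh' matches the regular Yogoric development of *hewomkuhi.

hiwumkoh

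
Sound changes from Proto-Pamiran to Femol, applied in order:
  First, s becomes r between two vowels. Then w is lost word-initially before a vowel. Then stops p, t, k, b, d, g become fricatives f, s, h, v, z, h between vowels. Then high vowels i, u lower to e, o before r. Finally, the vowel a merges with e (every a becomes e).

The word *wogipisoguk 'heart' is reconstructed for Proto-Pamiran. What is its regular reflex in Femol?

Femol: start from *wogipisoguk.
  rule 1 (rhotacism): wogipisoguk → wogipiroguk
  rule 2 (glide loss): wogipiroguk → ogipiroguk
  rule 3 (intervocalic lenition): ogipiroguk → ohifirohuk
  rule 4 (pre-rhotic lowering): ohifirohuk → ohiferohuk
  rule 5: no change — ohiferohuk
  ⇒ Femol ohiferohuk

ohiferohuk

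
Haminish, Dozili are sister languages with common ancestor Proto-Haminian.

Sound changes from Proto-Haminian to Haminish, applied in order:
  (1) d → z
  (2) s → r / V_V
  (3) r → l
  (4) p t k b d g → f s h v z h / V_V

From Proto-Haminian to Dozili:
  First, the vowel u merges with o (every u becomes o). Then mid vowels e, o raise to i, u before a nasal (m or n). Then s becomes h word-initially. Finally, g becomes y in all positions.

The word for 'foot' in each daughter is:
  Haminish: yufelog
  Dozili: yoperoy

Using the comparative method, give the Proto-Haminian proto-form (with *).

*yuperog

Position 3: Haminish has f, Dozili has p. Dozili preserves p here (none of its changes turn any other segment into p), so the proto-segment is *p.
Position 5: Haminish has l, Dozili has r. Dozili preserves r here (none of its changes turn any other segment into r), so the proto-segment is *r.
Position 2: Haminish has u, Dozili has o. Haminish preserves u here (none of its changes turn any other segment into u), so the proto-segment is *u.
Continuing position by position gives *yuperog; check it forward:
Haminish: start from *yuperog.
  rule 1: no change — yuperog
  rule 2: no change — yuperog
  rule 3 (unconditioned shift): yuperog → yupelog
  rule 4 (intervocalic lenition): yupelog → yufelog
  ⇒ Haminish yufelog
Dozili: *yuperog > yoperog > yoperoy  (by vowel merger, unconditioned shift)
Only *yuperog yields all of Haminish yufelog, Dozili yoperoy.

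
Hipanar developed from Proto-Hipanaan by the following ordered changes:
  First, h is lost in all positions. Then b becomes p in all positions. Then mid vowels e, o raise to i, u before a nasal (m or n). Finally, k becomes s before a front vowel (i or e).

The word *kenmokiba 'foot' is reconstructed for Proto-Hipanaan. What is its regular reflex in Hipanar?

sinmosipa

Hipanar: *kenmokiba > kenmokipa > kinmokipa > sinmosipa  (by unconditioned shift, pre-nasal raising, palatalisation)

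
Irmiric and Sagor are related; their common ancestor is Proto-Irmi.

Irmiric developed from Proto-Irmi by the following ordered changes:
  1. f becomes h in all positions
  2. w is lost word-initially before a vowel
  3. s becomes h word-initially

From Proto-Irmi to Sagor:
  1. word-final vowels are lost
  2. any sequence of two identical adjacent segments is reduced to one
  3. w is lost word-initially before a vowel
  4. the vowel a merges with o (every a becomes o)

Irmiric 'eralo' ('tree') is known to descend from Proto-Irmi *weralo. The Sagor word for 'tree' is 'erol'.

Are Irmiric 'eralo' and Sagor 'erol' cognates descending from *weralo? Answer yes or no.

Derive the expected Sagor reflex of *weralo:
Sagor: start from *weralo.
  rule 1 (apocope): weralo → weral
  rule 2: no change — weral
  rule 3 (glide loss): weral → eral
  rule 4 (vowel merger): eral → erol
  ⇒ Sagor erol
Sagor 'erol' matches the regular reflex exactly, so the pair is cognate.

yes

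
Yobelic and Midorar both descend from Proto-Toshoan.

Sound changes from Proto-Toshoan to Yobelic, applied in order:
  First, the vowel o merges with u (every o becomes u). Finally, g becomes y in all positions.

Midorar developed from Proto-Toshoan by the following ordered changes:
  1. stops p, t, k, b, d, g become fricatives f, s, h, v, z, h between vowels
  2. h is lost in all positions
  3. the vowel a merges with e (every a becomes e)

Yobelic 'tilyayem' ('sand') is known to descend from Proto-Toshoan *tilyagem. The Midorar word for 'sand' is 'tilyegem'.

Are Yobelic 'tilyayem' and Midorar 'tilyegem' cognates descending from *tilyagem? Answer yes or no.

Derive the expected Midorar reflex of *tilyagem:
Midorar: start from *tilyagem.
  rule 1 (intervocalic lenition): tilyagem → tilyahem
  rule 2 (h-loss): tilyahem → tilyaem
  rule 3 (vowel merger): tilyaem → tilyeem
  ⇒ Midorar tilyeem
The regular Midorar reflex would be 'tilyeem', but the attested form is 'tilyegem'. The correspondence is irregular, so they are not cognates (the Midorar form has a different source).

no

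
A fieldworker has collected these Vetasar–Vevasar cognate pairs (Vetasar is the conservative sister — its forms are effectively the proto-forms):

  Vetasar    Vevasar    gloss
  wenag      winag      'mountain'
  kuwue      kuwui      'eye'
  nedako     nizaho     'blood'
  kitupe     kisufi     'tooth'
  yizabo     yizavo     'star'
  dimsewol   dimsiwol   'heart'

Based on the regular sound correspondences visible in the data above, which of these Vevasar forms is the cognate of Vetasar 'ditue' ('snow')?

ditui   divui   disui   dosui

kitupe ~ kisufi — Vetasar t corresponds to Vevasar s between vowels (before a back vowel).
kuwue ~ kuwui — Vetasar e corresponds to Vevasar i word-finally.
Applying these to Vetasar 'ditue':
  ditue → disue   (t→s between vowels (before a back vowel))
  disue → disui   (e→i word-finally)
So the Vevasar cognate is 'disui'.

disui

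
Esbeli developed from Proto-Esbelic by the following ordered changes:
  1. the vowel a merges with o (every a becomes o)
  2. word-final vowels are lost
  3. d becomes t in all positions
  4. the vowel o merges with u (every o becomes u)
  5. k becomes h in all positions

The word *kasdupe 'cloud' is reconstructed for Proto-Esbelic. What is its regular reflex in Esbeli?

Esbeli: *kasdupe > kosdupe > kosdup > kostup > kustup > hustup  (by vowel merger, apocope, unconditioned shift, vowel merger, unconditioned shift)

hustup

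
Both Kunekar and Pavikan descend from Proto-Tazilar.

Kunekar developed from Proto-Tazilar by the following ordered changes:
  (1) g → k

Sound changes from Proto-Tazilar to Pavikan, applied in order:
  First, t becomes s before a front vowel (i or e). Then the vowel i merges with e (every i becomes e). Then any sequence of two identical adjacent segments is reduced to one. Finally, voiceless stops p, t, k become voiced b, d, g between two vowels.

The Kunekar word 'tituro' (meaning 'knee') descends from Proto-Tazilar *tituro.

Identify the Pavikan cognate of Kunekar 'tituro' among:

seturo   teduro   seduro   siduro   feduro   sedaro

seduro

Pavikan: *tituro > situro > seturo > seduro  (by palatalisation, vowel merger, intervocalic voicing)
Only 'seduro' matches the regular Pavikan development of *tituro.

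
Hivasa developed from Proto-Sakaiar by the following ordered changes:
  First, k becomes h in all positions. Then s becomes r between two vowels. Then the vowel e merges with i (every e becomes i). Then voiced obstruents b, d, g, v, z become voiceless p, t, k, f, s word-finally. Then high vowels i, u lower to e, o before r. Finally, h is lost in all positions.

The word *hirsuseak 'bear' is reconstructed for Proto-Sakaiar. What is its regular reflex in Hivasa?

ersoria

Hivasa: *hirsuseak > hirsuseah > hirsureah > hirsuriah > hersoriah > ersoria  (by unconditioned shift, rhotacism, vowel merger, pre-rhotic lowering, h-loss)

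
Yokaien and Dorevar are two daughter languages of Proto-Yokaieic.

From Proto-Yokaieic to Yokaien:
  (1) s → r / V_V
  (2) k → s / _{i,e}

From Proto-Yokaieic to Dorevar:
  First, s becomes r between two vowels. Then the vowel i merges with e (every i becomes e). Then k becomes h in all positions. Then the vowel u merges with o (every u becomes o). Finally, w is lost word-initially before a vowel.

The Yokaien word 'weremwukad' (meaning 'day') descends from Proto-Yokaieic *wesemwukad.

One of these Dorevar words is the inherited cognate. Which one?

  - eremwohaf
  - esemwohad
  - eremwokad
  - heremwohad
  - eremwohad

eremwohad

Dorevar: *wesemwukad > weremwukad > weremwuhad > weremwohad > eremwohad  (by rhotacism, unconditioned shift, vowel merger, glide loss)
Among the options, 'eremwohad' alone shows every Dorevar change applied in order.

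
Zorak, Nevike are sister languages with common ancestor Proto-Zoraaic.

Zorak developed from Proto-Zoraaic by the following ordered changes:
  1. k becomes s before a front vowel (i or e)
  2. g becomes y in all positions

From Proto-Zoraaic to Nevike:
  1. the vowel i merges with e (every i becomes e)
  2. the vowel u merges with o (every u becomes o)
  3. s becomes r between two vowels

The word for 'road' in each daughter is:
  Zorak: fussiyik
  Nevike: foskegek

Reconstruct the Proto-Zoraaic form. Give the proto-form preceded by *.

*fuskigik

Position 5: Zorak has i, Nevike has e. Zorak preserves i here (none of its changes turn any other segment into i), so the proto-segment is *i.
Position 6: Zorak has y, Nevike has g. Nevike preserves g here (none of its changes turn any other segment into g), so the proto-segment is *g.
Verify the candidate proto-form against each daughter:
Zorak: *fuskigik
  fuskigik → fussigik   [palatalisation]
  fussigik → fussiyik   [unconditioned shift]
  giving Zorak fussiyik.
Nevike: start from *fuskigik.
  rule 1 (vowel merger): fuskigik → fuskegek
  rule 2 (vowel merger): fuskegek → foskegek
  rule 3: no change — foskegek
  ⇒ Nevike foskegek
*fuskigik is the unique common source.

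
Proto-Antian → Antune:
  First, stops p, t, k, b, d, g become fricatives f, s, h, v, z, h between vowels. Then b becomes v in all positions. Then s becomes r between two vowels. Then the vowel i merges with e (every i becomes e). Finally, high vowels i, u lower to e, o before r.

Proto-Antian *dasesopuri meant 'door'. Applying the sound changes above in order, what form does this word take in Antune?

darerofore

Antune: *dasesopuri > dasesofuri > darerofuri > darerofure > darerofore  (by intervocalic lenition, rhotacism, vowel merger, pre-rhotic lowering)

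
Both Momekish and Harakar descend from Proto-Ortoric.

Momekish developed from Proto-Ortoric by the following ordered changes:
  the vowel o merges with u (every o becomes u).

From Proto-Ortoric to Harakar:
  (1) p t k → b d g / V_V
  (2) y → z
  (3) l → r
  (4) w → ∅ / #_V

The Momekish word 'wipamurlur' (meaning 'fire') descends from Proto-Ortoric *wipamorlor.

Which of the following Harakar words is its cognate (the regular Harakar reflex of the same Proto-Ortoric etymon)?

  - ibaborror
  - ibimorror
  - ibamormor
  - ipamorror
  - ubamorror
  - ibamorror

Harakar: start from *wipamorlor.
  rule 1 (intervocalic voicing): wipamorlor → wibamorlor
  rule 2: no change — wibamorlor
  rule 3 (unconditioned shift): wibamorlor → wibamorror
  rule 4 (glide loss): wibamorror → ibamorror
  ⇒ Harakar ibamorror
Only 'ibamorror' matches the regular Harakar development of *wipamorlor.

ibamorror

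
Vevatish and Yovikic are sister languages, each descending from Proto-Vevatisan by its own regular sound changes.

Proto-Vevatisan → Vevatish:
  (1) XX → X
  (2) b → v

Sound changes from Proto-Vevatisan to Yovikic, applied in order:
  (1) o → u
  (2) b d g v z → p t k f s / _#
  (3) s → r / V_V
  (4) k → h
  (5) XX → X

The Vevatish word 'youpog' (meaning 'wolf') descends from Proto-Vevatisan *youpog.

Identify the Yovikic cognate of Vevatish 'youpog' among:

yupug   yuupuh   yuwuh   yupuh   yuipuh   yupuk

Yovikic: *youpog
  youpog → yuupug   [vowel merger]
  yuupug → yuupuk   [final devoicing]
  yuupuk (rule 3 does not apply)
  yuupuk → yuupuh   [unconditioned shift]
  yuupuh → yupuh   [degemination]
  giving Yovikic yupuh.
Among the options, 'yupuh' alone shows every Yovikic change applied in order.

yupuh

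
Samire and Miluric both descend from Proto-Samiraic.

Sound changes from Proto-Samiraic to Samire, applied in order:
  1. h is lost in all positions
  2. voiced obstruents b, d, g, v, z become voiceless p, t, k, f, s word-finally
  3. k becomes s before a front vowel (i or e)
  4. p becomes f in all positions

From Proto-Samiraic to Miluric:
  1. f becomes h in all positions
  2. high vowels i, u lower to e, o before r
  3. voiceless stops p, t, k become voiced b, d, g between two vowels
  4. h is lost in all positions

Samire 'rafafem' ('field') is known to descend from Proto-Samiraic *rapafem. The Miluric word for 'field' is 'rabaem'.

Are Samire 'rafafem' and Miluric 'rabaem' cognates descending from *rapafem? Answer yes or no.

Derive the expected Miluric reflex of *rapafem:
Miluric: start from *rapafem.
  rule 1 (unconditioned shift): rapafem → rapahem
  rule 2: no change — rapahem
  rule 3 (intervocalic voicing): rapahem → rabahem
  rule 4 (h-loss): rabahem → rabaem
  ⇒ Miluric rabaem
Miluric 'rabaem' matches the regular reflex exactly, so the pair is cognate.

yes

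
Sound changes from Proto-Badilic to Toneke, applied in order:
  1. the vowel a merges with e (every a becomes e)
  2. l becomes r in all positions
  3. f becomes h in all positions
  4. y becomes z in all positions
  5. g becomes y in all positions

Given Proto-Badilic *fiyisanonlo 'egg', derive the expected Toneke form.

hizisenonro

Toneke: *fiyisanonlo
  fiyisanonlo → fiyisenonlo   [vowel merger]
  fiyisenonlo → fiyisenonro   [unconditioned shift]
  fiyisenonro → hiyisenonro   [unconditioned shift]
  hiyisenonro → hizisenonro   [unconditioned shift]
  hizisenonro (rule 5 does not apply)
  giving Toneke hizisenonro.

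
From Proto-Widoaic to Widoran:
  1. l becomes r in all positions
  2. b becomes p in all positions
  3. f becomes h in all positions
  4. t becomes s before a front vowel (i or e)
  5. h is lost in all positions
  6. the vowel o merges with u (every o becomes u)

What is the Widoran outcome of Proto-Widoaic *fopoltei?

Widoran: start from *fopoltei.
  rule 1 (unconditioned shift): fopoltei → foportei
  rule 2: no change — foportei
  rule 3 (unconditioned shift): foportei → hoportei
  rule 4 (palatalisation): hoportei → hoporsei
  rule 5 (h-loss): hoporsei → oporsei
  rule 6 (vowel merger): oporsei → upursei
  ⇒ Widoran upursei

upursei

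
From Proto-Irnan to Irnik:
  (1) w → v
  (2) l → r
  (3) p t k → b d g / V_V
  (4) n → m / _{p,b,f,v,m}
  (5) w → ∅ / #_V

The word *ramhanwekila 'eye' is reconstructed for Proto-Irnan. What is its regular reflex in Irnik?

Irnik: *ramhanwekila
  ramhanwekila → ramhanvekila   [unconditioned shift]
  ramhanvekila → ramhanvekira   [unconditioned shift]
  ramhanvekira → ramhanvegira   [intervocalic voicing]
  ramhanvegira → ramhamvegira   [nasal place assimilation]
  ramhamvegira (rule 5 does not apply)
  giving Irnik ramhamvegira.

ramhamvegira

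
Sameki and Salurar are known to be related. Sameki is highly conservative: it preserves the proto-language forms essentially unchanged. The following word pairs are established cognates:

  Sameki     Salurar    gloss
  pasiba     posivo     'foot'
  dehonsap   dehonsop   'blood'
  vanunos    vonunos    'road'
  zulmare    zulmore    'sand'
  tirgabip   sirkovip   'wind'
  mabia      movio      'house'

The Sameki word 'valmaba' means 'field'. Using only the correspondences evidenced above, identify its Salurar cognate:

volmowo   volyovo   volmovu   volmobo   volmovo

volmovo

pasiba ~ posivo — Sameki a corresponds to Salurar o after a consonant, before a consonant other than r, m, n, p, b, f, v.
tirgabip ~ sirkovip, mabia ~ movio — Sameki a corresponds to Salurar o after a consonant, before a labial obstruent.
pasiba ~ posivo — Sameki b corresponds to Salurar v between vowels (before a back vowel).
pasiba ~ posivo — Sameki a corresponds to Salurar o word-finally.
Applying these to Sameki 'valmaba':
  valmaba → volmaba   (a→o after a consonant, before a consonant other than r, m, n, p, b, f, v)
  volmaba → volmoba   (a→o after a consonant, before a labial obstruent)
  volmoba → volmova   (b→v between vowels (before a back vowel))
  volmova → volmovo   (a→o word-finally)
So the Salurar cognate is 'volmovo'.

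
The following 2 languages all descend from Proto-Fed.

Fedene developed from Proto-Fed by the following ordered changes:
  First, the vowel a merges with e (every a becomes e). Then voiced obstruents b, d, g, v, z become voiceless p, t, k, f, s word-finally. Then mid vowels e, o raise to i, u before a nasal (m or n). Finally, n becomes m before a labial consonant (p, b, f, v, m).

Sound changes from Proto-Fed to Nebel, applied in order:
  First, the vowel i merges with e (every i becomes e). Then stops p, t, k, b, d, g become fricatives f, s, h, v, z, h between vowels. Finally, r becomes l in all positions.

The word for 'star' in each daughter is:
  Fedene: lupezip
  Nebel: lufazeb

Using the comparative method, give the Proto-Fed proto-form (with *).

Position 6: Fedene has i, Nebel has e. Taking the neighbouring segments as reconstructed: Fedene i can only go back to *i; Nebel e could go back to *e or *i — the one source consistent with every daughter is *i.
Position 7: Fedene has p, Nebel has b. Nebel preserves b here (none of its changes turn any other segment into b), so the proto-segment is *b.
Position 3: Fedene has p, Nebel has f. Taking the neighbouring segments as reconstructed: Fedene p can only go back to *p; Nebel f could go back to *p or *f — the one source consistent with every daughter is *p.
Continuing position by position gives *lupazib; check it forward:
Fedene: *lupazib > lupezib > lupezip  (by vowel merger, final devoicing)
Nebel: *lupazib
  lupazib → lupazeb   [vowel merger]
  lupazeb → lufazeb   [intervocalic lenition]
  lufazeb (rule 3 does not apply)
  giving Nebel lufazeb.
*lupazib is the unique common source.

*lupazib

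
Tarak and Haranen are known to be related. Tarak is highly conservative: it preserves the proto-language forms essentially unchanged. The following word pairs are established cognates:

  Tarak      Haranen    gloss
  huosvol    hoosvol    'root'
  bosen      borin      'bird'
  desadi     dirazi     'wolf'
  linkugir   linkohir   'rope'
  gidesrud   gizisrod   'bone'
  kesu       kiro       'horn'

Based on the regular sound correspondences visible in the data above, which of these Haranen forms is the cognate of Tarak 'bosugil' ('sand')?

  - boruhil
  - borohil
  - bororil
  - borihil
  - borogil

kesu ~ kiro — Tarak s corresponds to Haranen r between vowels (before a back vowel).
linkugir ~ linkohir, gidesrud ~ gizisrod — Tarak u corresponds to Haranen o after a consonant, before a consonant other than r, m, n, p, b, f, v.
linkugir ~ linkohir — Tarak g corresponds to Haranen h between vowels (before a front vowel).
Applying these to Tarak 'bosugil':
  bosugil → borugil   (s→r between vowels (before a back vowel))
  borugil → borogil   (u→o after a consonant, before a consonant other than r, m, n, p, b, f, v)
  borogil → borohil   (g→h between vowels (before a front vowel))
So the Haranen cognate is 'borohil'.

borohil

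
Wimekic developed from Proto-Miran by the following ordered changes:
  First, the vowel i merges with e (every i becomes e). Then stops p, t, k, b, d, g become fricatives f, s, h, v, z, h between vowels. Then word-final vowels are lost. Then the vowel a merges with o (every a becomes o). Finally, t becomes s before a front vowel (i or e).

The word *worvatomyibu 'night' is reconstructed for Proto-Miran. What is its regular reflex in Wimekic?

Wimekic: *worvatomyibu > worvatomyebu > worvasomyevu > worvasomyev > worvosomyev  (by vowel merger, intervocalic lenition, apocope, vowel merger)

worvosomyev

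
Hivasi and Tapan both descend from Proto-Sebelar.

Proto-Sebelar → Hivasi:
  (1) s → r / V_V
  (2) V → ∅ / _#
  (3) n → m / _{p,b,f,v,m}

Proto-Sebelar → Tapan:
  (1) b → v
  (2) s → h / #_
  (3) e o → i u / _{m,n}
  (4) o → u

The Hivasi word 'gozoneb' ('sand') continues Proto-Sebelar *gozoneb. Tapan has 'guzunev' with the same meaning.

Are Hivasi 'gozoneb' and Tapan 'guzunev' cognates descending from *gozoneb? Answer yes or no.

yes

Derive the expected Tapan reflex of *gozoneb:
Tapan: *gozoneb > gozonev > gozunev > guzunev  (by unconditioned shift, pre-nasal raising, vowel merger)
Tapan 'guzunev' matches the regular reflex exactly, so the pair is cognate.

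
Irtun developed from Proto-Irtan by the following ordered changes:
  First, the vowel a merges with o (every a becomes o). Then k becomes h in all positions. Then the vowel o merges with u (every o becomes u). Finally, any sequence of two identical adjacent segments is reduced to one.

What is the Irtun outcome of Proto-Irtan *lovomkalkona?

Irtun: *lovomkalkona > lovomkolkono > lovomholhono > luvumhulhunu  (by vowel merger, unconditioned shift, vowel merger)

luvumhulhunu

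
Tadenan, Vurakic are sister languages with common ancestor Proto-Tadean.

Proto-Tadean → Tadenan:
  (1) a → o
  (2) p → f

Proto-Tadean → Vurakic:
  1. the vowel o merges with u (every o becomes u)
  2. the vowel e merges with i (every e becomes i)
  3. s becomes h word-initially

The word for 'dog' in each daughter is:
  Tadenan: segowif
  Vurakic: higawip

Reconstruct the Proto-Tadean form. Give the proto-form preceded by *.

*segawip

Position 1: Tadenan has s, Vurakic has h. Tadenan preserves s here (none of its changes turn any other segment into s), so the proto-segment is *s.
Position 4: Tadenan has o, Vurakic has a. Vurakic preserves a here (none of its changes turn any other segment into a), so the proto-segment is *a.
Position 2: Tadenan has e, Vurakic has i. Tadenan preserves e here (none of its changes turn any other segment into e), so the proto-segment is *e.
Continuing position by position gives *segawip; check it forward:
Tadenan: start from *segawip.
  rule 1 (vowel merger): segawip → segowip
  rule 2 (unconditioned shift): segowip → segowif
  ⇒ Tadenan segowif
Vurakic: start from *segawip.
  rule 1: no change — segawip
  rule 2 (vowel merger): segawip → sigawip
  rule 3 (debuccalisation): sigawip → higawip
  ⇒ Vurakic higawip
No other proto-form is consistent with every reflex, so the reconstruction is *segawip.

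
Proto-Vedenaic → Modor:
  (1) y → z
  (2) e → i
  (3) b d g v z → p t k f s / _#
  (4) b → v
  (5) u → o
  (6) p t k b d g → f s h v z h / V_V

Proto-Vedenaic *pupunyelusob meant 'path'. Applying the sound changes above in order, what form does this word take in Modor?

pofonzilosop

Modor: *pupunyelusob
  pupunyelusob → pupunzelusob   [unconditioned shift]
  pupunzelusob → pupunzilusob   [vowel merger]
  pupunzilusob → pupunzilusop   [final devoicing]
  pupunzilusop (rule 4 does not apply)
  pupunzilusop → poponzilosop   [vowel merger]
  poponzilosop → pofonzilosop   [intervocalic lenition]
  giving Modor pofonzilosop.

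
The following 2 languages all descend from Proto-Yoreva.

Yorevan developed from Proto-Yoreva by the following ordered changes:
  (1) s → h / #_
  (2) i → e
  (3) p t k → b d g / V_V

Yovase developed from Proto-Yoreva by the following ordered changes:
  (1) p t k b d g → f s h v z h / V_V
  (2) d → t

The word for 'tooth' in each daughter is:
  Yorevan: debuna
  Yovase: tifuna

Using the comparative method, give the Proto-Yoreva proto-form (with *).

*dipuna

Position 1: Yorevan has d, Yovase has t. Taking the neighbouring segments as reconstructed: Yorevan d can only go back to *d; Yovase t could go back to *t or *d — the one source consistent with every daughter is *d.
Position 3: Yorevan has b, Yovase has f. Taking the neighbouring segments as reconstructed: Yorevan b could go back to *p or *b; Yovase f could go back to *p or *f — the one source consistent with every daughter is *p.
Position 2: Yorevan has e, Yovase has i. Yovase preserves i here (none of its changes turn any other segment into i), so the proto-segment is *i.
Verify the candidate proto-form against each daughter:
Yorevan: start from *dipuna.
  rule 1: no change — dipuna
  rule 2 (vowel merger): dipuna → depuna
  rule 3 (intervocalic voicing): depuna → debuna
  ⇒ Yorevan debuna
Yovase: *dipuna
  dipuna → difuna   [intervocalic lenition]
  difuna → tifuna   [unconditioned shift]
  giving Yovase tifuna.
Only *dipuna yields all of Yorevan debuna, Yovase tifuna.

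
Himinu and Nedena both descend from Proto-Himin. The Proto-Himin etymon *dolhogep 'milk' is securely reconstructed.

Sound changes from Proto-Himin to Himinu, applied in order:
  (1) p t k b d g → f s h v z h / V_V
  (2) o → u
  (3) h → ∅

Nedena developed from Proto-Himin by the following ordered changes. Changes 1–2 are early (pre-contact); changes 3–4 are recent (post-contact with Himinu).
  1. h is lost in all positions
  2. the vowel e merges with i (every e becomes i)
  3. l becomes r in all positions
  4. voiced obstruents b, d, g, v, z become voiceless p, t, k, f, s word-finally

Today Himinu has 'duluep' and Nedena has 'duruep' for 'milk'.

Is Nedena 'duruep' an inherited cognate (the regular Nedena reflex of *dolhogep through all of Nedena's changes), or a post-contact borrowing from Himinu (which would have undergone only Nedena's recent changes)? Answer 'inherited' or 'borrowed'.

borrowed

If inherited, *dolhogep would pass through all of Nedena's changes:
Nedena: *dolhogep
  dolhogep → dologep   [h-loss]
  dologep → dologip   [vowel merger]
  dologip → dorogip   [unconditioned shift]
  dorogip (rule 4 does not apply)
  giving Nedena dorogip.
If borrowed from Himinu 'duluep' after the early changes, it would undergo only the recent ones:
  rule 3 (unconditioned shift): duluep → duruep
  rule 4 (final devoicing): no change (duruep)
  ⇒ as a loan: duruep
Nedena 'duruep' matches the loan outcome 'duruep', not the inherited 'dorogip' — it skipped the early Nedena changes, so it was borrowed from Himinu.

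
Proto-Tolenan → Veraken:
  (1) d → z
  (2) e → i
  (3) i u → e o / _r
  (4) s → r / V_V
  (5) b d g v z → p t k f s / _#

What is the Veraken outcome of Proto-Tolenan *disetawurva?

Veraken: start from *disetawurva.
  rule 1 (unconditioned shift): disetawurva → zisetawurva
  rule 2 (vowel merger): zisetawurva → zisitawurva
  rule 3 (pre-rhotic lowering): zisitawurva → zisitaworva
  rule 4 (rhotacism): zisitaworva → ziritaworva
  rule 5: no change — ziritaworva
  ⇒ Veraken ziritaworva

ziritaworva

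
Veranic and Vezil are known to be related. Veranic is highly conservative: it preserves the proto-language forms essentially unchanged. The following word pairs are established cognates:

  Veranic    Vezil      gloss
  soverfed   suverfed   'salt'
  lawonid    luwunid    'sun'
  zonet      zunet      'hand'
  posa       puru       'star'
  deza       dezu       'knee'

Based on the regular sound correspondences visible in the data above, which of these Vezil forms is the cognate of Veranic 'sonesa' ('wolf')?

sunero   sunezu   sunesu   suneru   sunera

suneru

lawonid ~ luwunid, zonet ~ zunet — Veranic o corresponds to Vezil u after a consonant, before a nasal.
posa ~ puru — Veranic s corresponds to Vezil r between vowels (before a back vowel).
posa ~ puru, deza ~ dezu — Veranic a corresponds to Vezil u word-finally.
Applying these to Veranic 'sonesa':
  sonesa → sunesa   (o→u after a consonant, before a nasal)
  sunesa → sunera   (s→r between vowels (before a back vowel))
  sunera → suneru   (a→u word-finally)
So the Vezil cognate is 'suneru'.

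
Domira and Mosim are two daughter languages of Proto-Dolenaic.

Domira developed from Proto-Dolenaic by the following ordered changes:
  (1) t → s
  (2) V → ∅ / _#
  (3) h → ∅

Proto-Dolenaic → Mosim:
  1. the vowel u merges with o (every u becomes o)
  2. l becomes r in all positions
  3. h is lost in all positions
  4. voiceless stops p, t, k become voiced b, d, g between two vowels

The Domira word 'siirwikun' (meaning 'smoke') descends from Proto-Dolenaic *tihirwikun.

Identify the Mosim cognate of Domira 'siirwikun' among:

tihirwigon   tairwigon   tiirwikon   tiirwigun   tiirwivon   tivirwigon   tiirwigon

tiirwigon

Mosim: *tihirwikun
  tihirwikun → tihirwikon   [vowel merger]
  tihirwikon (rule 2 does not apply)
  tihirwikon → tiirwikon   [h-loss]
  tiirwikon → tiirwigon   [intervocalic voicing]
  giving Mosim tiirwigon.
Among the options, 'tiirwigon' alone shows every Mosim change applied in order.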